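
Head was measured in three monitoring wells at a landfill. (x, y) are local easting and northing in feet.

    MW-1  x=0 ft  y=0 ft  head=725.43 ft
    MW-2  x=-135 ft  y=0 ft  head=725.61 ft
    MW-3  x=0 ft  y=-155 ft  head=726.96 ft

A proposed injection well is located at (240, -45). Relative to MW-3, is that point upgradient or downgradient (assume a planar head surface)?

∂h/∂x = (725.61 − 725.43) / (-135 − 0) = -0.001333
∂h/∂y = (726.96 − 725.43) / (-155 − 0) = -0.009871
Head at (240, -45) = 725.43 + (-0.001333)·(240) + (-0.009871)·(-45) = 725.55 ft.
That is lower than the 726.96 ft at MW-3, so the point is downgradient.

downgradient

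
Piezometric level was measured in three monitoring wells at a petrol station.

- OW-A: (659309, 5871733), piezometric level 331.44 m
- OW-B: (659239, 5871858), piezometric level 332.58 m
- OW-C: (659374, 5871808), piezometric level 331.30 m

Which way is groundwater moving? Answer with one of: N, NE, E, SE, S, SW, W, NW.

SE

Differences from OW-A: to OW-B (Δx, Δy, Δh) = (-70, 125, +1.14); to OW-C = (65, 75, -0.14).
Determinant of the coordinate differences = (-70)·75 − 65·125 = -13375.
∂h/∂x = [(+1.14)·75 − (-0.14)·125] / -13375 = -0.007701
∂h/∂y = [(-70)·(-0.14) − 65·(+1.14)] / -13375 = +0.004807
Flow = −∇h = (+0.007701 east, -0.004807 north), which points southeast.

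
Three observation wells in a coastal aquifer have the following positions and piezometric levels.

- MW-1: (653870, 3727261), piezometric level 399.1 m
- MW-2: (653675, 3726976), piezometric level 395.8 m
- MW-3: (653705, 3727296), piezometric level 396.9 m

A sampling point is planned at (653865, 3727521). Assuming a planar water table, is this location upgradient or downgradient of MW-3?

With h = a·x + b·y + c and MW-1 as origin, the differences give:
  (-195)·a + (-285)·b = -3.3
  (-165)·a + 35·b = -2.2
Eliminate b (×35 and ×(-285), subtract): -53850·a = -742.50 → a = ∂h/∂x = +0.01379
Back-substitute: b = ∂h/∂y = +0.002145.
Head at (653865, 3727521) = 399.1 + (+0.01379)·(-5) + (+0.002145)·(260) = 399.59 m.
That is higher than the 396.9 m at MW-3, so the point is upgradient.

upgradient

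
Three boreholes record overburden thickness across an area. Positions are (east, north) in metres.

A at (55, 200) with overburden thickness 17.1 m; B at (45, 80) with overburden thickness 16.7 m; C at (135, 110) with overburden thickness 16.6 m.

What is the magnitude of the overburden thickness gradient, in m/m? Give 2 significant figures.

Taking A as reference: B−A = (-10, -120, -0.4); C−A = (80, -90, -0.5).
Determinant of the coordinate differences = (-10)·(-90) − 80·(-120) = 10500.
∂d/∂x = [(-0.4)·(-90) − (-0.5)·(-120)] / 10500 = -0.002286
∂d/∂y = [(-10)·(-0.5) − 80·(-0.4)] / 10500 = +0.003524
|∇f| = √(-0.002286² + 0.003524²) = 0.004201 m/m

0.0042 m/m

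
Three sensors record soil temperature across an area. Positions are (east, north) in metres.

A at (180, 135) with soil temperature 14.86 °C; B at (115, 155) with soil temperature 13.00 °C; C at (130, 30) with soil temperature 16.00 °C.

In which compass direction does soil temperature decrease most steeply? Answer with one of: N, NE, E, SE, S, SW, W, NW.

NW

With T = a·x + b·y + c and A as origin, the differences give:
  (-65)·a + 20·b = -1.86
  (-50)·a + (-105)·b = +1.14
Eliminate b (×(-105) and ×20, subtract): 7825·a = 172.500 → a = ∂T/∂x = +0.02204
Back-substitute: b = ∂T/∂y = -0.02135.
Steepest decrease is along −∇f = (-0.02204 E, +0.02135 N) → northwest.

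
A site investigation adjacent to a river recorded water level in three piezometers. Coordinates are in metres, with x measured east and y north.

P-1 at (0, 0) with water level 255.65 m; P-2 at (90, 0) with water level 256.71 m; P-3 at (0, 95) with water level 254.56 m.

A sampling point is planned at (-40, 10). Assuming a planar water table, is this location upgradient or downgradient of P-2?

downgradient

∂h/∂x = (256.71 − 255.65) / (90 − 0) = +0.01178
∂h/∂y = (254.56 − 255.65) / (95 − 0) = -0.01147
Head at (-40, 10) = 255.65 + (+0.01178)·(-40) + (-0.01147)·(10) = 255.06 m.
That is lower than the 256.71 m at P-2, so the point is downgradient.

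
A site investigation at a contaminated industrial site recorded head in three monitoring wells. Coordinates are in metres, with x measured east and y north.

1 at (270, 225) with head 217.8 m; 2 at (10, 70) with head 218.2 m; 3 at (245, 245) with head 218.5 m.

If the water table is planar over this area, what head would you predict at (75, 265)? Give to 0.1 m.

221.1 m

Taking 1 as reference: 2−1 = (-260, -155, +0.4); 3−1 = (-25, 20, +0.7).
Solve a·Δx + b·Δy = Δh: det = (-260)·20 − (-25)·(-155) = -9075.
∂h/∂x = [(+0.4)·20 − (+0.7)·(-155)] / -9075 = -0.01284
∂h/∂y = [(-260)·(+0.7) − (-25)·(+0.4)] / -9075 = +0.01895
h(75, 265) = 217.8 + (-0.01284)·(-195) + (+0.01895)·(40) = 217.8 +2.503 +0.758 = 221.061 m.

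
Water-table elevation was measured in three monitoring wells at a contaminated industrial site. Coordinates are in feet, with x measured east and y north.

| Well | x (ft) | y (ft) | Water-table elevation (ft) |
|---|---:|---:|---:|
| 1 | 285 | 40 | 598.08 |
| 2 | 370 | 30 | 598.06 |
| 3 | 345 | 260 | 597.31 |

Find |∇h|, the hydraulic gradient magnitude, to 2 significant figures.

0.0034

Three-point gradient (reference 1): Δ to 2 = (85, -10, -0.02), Δ to 3 = (60, 220, -0.77).
∂h/∂x = -0.0006269, ∂h/∂y = -0.003329 (det = 19300).
|∇h| = √(-0.0006269² + -0.003329²) = 0.003388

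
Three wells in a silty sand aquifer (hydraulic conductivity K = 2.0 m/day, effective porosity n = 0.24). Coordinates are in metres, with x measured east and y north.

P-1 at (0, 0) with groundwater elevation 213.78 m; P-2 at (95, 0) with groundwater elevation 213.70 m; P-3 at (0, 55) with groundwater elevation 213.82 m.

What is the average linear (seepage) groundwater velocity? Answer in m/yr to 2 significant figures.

∂h/∂x = (213.70 − 213.78) / (95 − 0) = -0.0008421
∂h/∂y = (213.82 − 213.78) / (55 − 0) = +0.0007273
|∇h| = √(-0.0008421² + 0.0007273²) = 0.001113
Seepage velocity v = K·i/n = 2.0 × 0.001113 / 0.24 = 0.009275 m/day = 3.388 m/yr.

3.4 m/yr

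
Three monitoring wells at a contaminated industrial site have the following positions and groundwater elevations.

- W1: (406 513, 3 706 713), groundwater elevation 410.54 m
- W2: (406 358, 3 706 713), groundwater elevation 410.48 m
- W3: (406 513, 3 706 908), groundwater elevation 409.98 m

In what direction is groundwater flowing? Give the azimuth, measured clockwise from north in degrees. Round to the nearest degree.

∂h/∂x = (410.48 − 410.54) / (406358 − 406513) = +0.0003871
∂h/∂y = (409.98 − 410.54) / (3706908 − 3706713) = -0.002872
Flow direction (−∇h) has components (-0.0003871 E, +0.002872 N).
Azimuth = atan2(E, N) = atan2(-0.0003871, +0.002872) = 352.3° ≈ 352°.

352°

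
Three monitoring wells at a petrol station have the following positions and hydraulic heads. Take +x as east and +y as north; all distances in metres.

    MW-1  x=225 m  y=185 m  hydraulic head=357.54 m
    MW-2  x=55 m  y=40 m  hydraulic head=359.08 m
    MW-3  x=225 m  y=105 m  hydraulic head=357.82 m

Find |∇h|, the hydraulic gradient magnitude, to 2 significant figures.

With h = a·x + b·y + c and MW-1 as origin, the differences give:
  (-170)·a + (-145)·b = +1.54
  0·a + (-80)·b = +0.28
Eliminate b (×(-80) and ×(-145), subtract): 13600·a = -82.600 → a = ∂h/∂x = -0.006074
Back-substitute: b = ∂h/∂y = -0.003500.
|∇h| = √(-0.006074² + -0.003500²) = 0.00701

0.0070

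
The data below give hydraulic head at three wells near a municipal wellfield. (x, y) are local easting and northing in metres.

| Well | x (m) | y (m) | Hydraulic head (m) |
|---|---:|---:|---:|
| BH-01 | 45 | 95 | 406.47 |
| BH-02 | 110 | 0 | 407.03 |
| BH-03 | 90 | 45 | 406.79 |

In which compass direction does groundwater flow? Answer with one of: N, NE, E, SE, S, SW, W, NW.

Differences from BH-01: to BH-02 (Δx, Δy, Δh) = (65, -95, +0.56); to BH-03 = (45, -50, +0.32).
Solve a·Δx + b·Δy = Δh: det = 65·(-50) − 45·(-95) = 1025.
∂h/∂x = [(+0.56)·(-50) − (+0.32)·(-95)] / 1025 = +0.002341
∂h/∂y = [65·(+0.32) − 45·(+0.56)] / 1025 = -0.004293
Flow = −∇h = (-0.002341 east, +0.004293 north), which points northwest.

NW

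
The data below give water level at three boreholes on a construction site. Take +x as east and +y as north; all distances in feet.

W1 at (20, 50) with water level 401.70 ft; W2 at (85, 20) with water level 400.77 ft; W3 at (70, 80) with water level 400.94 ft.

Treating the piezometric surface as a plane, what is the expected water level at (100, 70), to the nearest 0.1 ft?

Differences from W1: to W2 (Δx, Δy, Δh) = (65, -30, -0.93); to W3 = (50, 30, -0.76).
Solve a·Δx + b·Δy = Δh: det = 65·30 − 50·(-30) = 3450.
∂h/∂x = [(-0.93)·30 − (-0.76)·(-30)] / 3450 = -0.01470
∂h/∂y = [65·(-0.76) − 50·(-0.93)] / 3450 = -0.0008406
h(100, 70) = 401.70 + (-0.01470)·(80) + (-0.0008406)·(20) = 401.70 -1.176 -0.017 = 400.508 ft.

400.5 ft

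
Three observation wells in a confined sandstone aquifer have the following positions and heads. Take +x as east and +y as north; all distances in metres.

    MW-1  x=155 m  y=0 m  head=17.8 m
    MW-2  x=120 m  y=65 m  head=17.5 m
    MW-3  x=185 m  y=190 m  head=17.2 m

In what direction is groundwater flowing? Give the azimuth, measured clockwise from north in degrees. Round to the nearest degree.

With h = a·x + b·y + c and MW-1 as origin, the differences give:
  (-35)·a + 65·b = -0.3
  30·a + 190·b = -0.6
Eliminate b (×190 and ×65, subtract): -8600·a = -18.00 → a = ∂h/∂x = +0.002093
Back-substitute: b = ∂h/∂y = -0.003488.
Flow direction (−∇h) has components (-0.002093 E, +0.003488 N).
Azimuth = atan2(E, N) = atan2(-0.002093, +0.003488) = 329.0° ≈ 329°.

329°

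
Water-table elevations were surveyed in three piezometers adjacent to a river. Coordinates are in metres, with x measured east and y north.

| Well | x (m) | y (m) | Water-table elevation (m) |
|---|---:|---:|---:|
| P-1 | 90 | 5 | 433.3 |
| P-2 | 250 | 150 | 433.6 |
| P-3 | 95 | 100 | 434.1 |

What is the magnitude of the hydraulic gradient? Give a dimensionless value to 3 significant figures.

0.0106

Differences from P-1: to P-2 (Δx, Δy, Δh) = (160, 145, +0.3); to P-3 = (5, 95, +0.8).
Solve a·Δx + b·Δy = Δh: det = 160·95 − 5·145 = 14475.
∂h/∂x = [(+0.3)·95 − (+0.8)·145] / 14475 = -0.006045
∂h/∂y = [160·(+0.8) − 5·(+0.3)] / 14475 = +0.008739
|∇h| = √(-0.006045² + 0.008739²) = 0.01063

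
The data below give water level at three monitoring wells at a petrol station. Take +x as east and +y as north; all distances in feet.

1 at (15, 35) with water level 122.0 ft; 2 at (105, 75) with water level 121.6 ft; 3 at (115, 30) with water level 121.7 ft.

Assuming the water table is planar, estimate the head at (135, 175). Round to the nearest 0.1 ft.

With h = a·x + b·y + c and 1 as origin, the differences give:
  90·a + 40·b = -0.4
  100·a + (-5)·b = -0.3
Eliminate b (×(-5) and ×40, subtract): -4450·a = 14.00 → a = ∂h/∂x = -0.003146
Back-substitute: b = ∂h/∂y = -0.002921.
h(135, 175) = 122.0 + (-0.003146)·(120) + (-0.002921)·(140) = 122.0 -0.378 -0.409 = 121.213 ft.

121.2 ft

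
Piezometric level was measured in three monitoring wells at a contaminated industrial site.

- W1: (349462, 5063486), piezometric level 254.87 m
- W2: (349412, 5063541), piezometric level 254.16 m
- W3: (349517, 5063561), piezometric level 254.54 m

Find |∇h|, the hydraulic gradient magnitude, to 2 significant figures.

0.0097

Differences from W1: to W2 (Δx, Δy, Δh) = (-50, 55, -0.71); to W3 = (55, 75, -0.33).
Solve a·Δx + b·Δy = Δh: det = (-50)·75 − 55·55 = -6775.
∂h/∂x = [(-0.71)·75 − (-0.33)·55] / -6775 = +0.005181
∂h/∂y = [(-50)·(-0.33) − 55·(-0.71)] / -6775 = -0.008199
|∇h| = √(0.005181² + -0.008199²) = 0.009699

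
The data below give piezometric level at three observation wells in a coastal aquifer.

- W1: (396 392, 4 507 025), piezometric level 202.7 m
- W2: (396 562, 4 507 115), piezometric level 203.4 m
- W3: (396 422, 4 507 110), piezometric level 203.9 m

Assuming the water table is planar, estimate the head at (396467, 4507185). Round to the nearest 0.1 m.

With h = a·x + b·y + c and W1 as origin, the differences give:
  170·a + 90·b = +0.7
  30·a + 85·b = +1.2
Eliminate b (×85 and ×90, subtract): 11750·a = -48.50 → a = ∂h/∂x = -0.004128
Back-substitute: b = ∂h/∂y = +0.01557.
h(396467, 4507185) = 202.7 + (-0.004128)·(75) + (+0.01557)·(160) = 202.7 -0.310 +2.492 = 204.882 m.

204.9 m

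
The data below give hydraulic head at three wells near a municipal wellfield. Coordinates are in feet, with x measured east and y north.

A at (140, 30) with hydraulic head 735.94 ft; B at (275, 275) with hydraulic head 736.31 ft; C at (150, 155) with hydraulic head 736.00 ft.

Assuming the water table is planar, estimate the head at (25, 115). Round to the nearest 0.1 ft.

With h = a·x + b·y + c and A as origin, the differences give:
  135·a + 245·b = +0.37
  10·a + 125·b = +0.06
Eliminate b (×125 and ×245, subtract): 14425·a = 31.550 → a = ∂h/∂x = +0.002187
Back-substitute: b = ∂h/∂y = +0.0003050.
h(25, 115) = 735.94 + (+0.002187)·(-115) + (+0.0003050)·(85) = 735.94 -0.252 +0.026 = 735.714 ft.

735.7 ft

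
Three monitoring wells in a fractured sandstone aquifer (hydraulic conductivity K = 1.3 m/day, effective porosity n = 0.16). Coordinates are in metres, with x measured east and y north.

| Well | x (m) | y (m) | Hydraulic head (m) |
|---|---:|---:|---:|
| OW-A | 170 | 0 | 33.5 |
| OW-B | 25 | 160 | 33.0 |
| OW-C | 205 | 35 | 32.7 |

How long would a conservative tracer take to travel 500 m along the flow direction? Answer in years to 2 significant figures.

10 years

Differences from OW-A: to OW-B (Δx, Δy, Δh) = (-145, 160, -0.5); to OW-C = (35, 35, -0.8).
Determinant of the coordinate differences = (-145)·35 − 35·160 = -10675.
∂h/∂x = [(-0.5)·35 − (-0.8)·160] / -10675 = -0.01035
∂h/∂y = [(-145)·(-0.8) − 35·(-0.5)] / -10675 = -0.01251
|∇h| = √(-0.01035² + -0.01251²) = 0.01624
Seepage velocity v = K·i/n = 1.3 × 0.01624 / 0.16 = 0.132 m/day.
t = 500 / 0.132 = 3788 days = 10.4 years.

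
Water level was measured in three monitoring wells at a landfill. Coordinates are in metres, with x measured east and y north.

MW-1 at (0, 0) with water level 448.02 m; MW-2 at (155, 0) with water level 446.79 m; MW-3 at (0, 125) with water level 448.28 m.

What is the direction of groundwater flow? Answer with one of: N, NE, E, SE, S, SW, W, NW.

E

∂h/∂x = (446.79 − 448.02) / (155 − 0) = -0.007935
∂h/∂y = (448.28 − 448.02) / (125 − 0) = +0.002080
Flow = −∇h = (+0.007935 east, -0.002080 north), which points east.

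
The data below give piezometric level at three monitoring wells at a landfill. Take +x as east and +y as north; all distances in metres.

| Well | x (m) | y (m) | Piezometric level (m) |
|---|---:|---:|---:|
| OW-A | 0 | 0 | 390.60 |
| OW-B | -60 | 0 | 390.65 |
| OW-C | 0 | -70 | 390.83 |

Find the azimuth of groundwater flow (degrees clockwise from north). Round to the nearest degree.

014°

∂h/∂x = (390.65 − 390.60) / (-60 − 0) = -0.0008333
∂h/∂y = (390.83 − 390.60) / (-70 − 0) = -0.003286
Flow direction (−∇h) has components (+0.0008333 E, +0.003286 N).
Azimuth = atan2(E, N) = atan2(+0.0008333, +0.003286) = 14.2° ≈ 014°.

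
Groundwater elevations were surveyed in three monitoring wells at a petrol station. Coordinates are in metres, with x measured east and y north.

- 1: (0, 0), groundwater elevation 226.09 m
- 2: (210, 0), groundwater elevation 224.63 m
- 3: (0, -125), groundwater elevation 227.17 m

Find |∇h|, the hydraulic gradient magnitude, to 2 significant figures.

0.011

∂h/∂x = (224.63 − 226.09) / (210 − 0) = -0.006952
∂h/∂y = (227.17 − 226.09) / (-125 − 0) = -0.008640
|∇h| = √(-0.006952² + -0.008640²) = 0.01109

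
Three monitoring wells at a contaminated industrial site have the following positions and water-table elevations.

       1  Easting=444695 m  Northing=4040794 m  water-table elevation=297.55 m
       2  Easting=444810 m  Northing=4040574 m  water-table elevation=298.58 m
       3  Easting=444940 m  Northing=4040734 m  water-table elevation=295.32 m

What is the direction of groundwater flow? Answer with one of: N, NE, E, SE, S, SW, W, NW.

Taking 1 as reference: 2−1 = (115, -220, +1.03); 3−1 = (245, -60, -2.23).
Solve a·Δx + b·Δy = Δh: det = 115·(-60) − 245·(-220) = 47000.
∂h/∂x = [(+1.03)·(-60) − (-2.23)·(-220)] / 47000 = -0.01175
∂h/∂y = [115·(-2.23) − 245·(+1.03)] / 47000 = -0.01083
Flow = −∇h = (+0.01175 east, +0.01083 north), which points northeast.

NE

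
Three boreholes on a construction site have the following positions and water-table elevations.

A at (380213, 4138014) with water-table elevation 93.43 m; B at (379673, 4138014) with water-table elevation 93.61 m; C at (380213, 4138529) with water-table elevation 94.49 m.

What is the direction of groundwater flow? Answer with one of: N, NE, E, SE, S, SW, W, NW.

S

∂h/∂x = (93.61 − 93.43) / (379673 − 380213) = -0.0003333
∂h/∂y = (94.49 − 93.43) / (4138529 − 4138014) = +0.002058
Flow = −∇h = (+0.0003333 east, -0.002058 north), which points south.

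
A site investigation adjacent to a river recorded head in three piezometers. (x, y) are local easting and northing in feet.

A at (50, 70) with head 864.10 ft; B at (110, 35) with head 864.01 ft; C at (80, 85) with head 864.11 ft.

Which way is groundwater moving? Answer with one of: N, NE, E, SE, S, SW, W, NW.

S

Differences from A: to B (Δx, Δy, Δh) = (60, -35, -0.09); to C = (30, 15, +0.01).
Solve a·Δx + b·Δy = Δh: det = 60·15 − 30·(-35) = 1950.
∂h/∂x = [(-0.09)·15 − (+0.01)·(-35)] / 1950 = -0.0005128
∂h/∂y = [60·(+0.01) − 30·(-0.09)] / 1950 = +0.001692
Flow = −∇h = (+0.0005128 east, -0.001692 north), which points south.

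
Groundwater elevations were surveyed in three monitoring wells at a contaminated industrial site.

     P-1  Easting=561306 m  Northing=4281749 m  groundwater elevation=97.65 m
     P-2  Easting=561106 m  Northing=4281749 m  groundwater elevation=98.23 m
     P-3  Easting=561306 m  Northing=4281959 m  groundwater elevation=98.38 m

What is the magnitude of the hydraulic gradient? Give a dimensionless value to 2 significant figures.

∂h/∂x = (98.23 − 97.65) / (561106 − 561306) = -0.002900
∂h/∂y = (98.38 − 97.65) / (4281959 − 4281749) = +0.003476
|∇h| = √(-0.002900² + 0.003476²) = 0.004527

0.0045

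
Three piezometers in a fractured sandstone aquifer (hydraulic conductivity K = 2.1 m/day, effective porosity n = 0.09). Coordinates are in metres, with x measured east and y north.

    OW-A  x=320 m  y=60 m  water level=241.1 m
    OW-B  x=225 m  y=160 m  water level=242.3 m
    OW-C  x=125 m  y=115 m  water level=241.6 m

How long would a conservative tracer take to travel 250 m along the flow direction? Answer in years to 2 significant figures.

2.2 years

Differences from OW-A: to OW-B (Δx, Δy, Δh) = (-95, 100, +1.2); to OW-C = (-195, 55, +0.5).
Solve a·Δx + b·Δy = Δh: det = (-95)·55 − (-195)·100 = 14275.
∂h/∂x = [(+1.2)·55 − (+0.5)·100] / 14275 = +0.001121
∂h/∂y = [(-95)·(+0.5) − (-195)·(+1.2)] / 14275 = +0.01306
|∇h| = √(0.001121² + 0.01306²) = 0.01311
Seepage velocity v = K·i/n = 2.1 × 0.01311 / 0.09 = 0.3059 m/day.
t = 250 / 0.3059 = 817.3 days = 2.24 years.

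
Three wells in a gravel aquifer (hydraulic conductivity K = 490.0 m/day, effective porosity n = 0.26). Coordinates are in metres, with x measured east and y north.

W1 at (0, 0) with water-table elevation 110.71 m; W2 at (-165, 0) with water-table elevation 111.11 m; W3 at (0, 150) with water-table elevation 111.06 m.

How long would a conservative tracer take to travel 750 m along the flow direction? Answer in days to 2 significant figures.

120 days

∂h/∂x = (111.11 − 110.71) / (-165 − 0) = -0.002424
∂h/∂y = (111.06 − 110.71) / (150 − 0) = +0.002333
|∇h| = √(-0.002424² + 0.002333²) = 0.003364
Seepage velocity v = K·i/n = 490.0 × 0.003364 / 0.26 = 6.34 m/day.
t = 750 / 6.34 = 118.3 days.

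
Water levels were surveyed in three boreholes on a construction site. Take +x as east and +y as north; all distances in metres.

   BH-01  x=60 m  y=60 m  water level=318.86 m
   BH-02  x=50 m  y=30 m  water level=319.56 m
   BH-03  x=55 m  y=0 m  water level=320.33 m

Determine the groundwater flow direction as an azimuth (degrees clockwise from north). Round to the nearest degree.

Three-point gradient (reference BH-01): Δ to BH-02 = (-10, -30, +0.70), Δ to BH-03 = (-5, -60, +1.47).
∂h/∂x = +0.004667, ∂h/∂y = -0.02489 (det = 450).
Flow direction (−∇h) has components (-0.004667 E, +0.02489 N).
Azimuth = atan2(E, N) = atan2(-0.004667, +0.02489) = 349.4° ≈ 349°.

349°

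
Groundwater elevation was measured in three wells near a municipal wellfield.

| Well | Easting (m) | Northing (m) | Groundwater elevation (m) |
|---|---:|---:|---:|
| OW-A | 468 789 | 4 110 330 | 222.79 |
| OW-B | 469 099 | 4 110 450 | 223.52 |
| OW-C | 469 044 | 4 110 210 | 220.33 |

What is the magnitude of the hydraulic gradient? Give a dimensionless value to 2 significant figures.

0.014

Differences from OW-A: to OW-B (Δx, Δy, Δh) = (310, 120, +0.73); to OW-C = (255, -120, -2.46).
Determinant of the coordinate differences = 310·(-120) − 255·120 = -67800.
∂h/∂x = [(+0.73)·(-120) − (-2.46)·120] / -67800 = -0.003062
∂h/∂y = [310·(-2.46) − 255·(+0.73)] / -67800 = +0.01399
|∇h| = √(-0.003062² + 0.01399²) = 0.01432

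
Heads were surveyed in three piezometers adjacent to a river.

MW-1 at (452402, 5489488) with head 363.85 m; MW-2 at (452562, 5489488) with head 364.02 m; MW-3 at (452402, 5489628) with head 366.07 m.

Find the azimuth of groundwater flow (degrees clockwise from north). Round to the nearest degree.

184°

∂h/∂x = (364.02 − 363.85) / (452562 − 452402) = +0.001062
∂h/∂y = (366.07 − 363.85) / (5489628 − 5489488) = +0.01586
Flow direction (−∇h) has components (-0.001062 E, -0.01586 N).
Azimuth = atan2(E, N) = atan2(-0.001062, -0.01586) = 183.8° ≈ 184°.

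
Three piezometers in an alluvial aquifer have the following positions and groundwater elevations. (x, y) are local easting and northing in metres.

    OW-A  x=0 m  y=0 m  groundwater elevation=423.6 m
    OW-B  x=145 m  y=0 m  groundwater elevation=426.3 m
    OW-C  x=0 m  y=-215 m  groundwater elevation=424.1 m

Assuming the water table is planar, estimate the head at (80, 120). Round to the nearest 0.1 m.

∂h/∂x = (426.3 − 423.6) / (145 − 0) = +0.01862
∂h/∂y = (424.1 − 423.6) / (-215 − 0) = -0.002326
h(80, 120) = 423.6 + (+0.01862)·(80) + (-0.002326)·(120) = 423.6 +1.490 -0.279 = 424.811 m.

424.8 m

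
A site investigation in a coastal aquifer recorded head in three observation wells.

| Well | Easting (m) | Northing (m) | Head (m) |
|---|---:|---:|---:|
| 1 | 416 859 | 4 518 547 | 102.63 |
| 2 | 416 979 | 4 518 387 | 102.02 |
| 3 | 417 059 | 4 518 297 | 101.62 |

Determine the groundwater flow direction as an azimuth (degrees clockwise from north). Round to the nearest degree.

095°

Three-point gradient (reference 1): Δ to 2 = (120, -160, -0.61), Δ to 3 = (200, -250, -1.01).
∂h/∂x = -0.004550, ∂h/∂y = +0.0004000 (det = 2000).
Flow direction (−∇h) has components (+0.004550 E, -0.0004000 N).
Azimuth = atan2(E, N) = atan2(+0.004550, -0.0004000) = 95.0° ≈ 095°.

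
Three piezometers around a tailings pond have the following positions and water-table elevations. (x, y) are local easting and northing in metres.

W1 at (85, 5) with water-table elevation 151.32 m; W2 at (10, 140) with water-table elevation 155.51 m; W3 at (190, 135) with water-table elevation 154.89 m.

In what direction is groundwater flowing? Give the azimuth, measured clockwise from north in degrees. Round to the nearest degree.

Differences from W1: to W2 (Δx, Δy, Δh) = (-75, 135, +4.19); to W3 = (105, 130, +3.57).
Solve a·Δx + b·Δy = Δh: det = (-75)·130 − 105·135 = -23925.
∂h/∂x = [(+4.19)·130 − (+3.57)·135] / -23925 = -0.002623
∂h/∂y = [(-75)·(+3.57) − 105·(+4.19)] / -23925 = +0.02958
Flow direction (−∇h) has components (+0.002623 E, -0.02958 N).
Azimuth = atan2(E, N) = atan2(+0.002623, -0.02958) = 174.9° ≈ 175°.

175°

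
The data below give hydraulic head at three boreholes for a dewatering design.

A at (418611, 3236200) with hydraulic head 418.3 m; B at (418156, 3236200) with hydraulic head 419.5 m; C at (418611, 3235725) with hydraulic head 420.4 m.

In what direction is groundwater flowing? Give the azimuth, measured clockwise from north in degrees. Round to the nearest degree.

∂h/∂x = (419.5 − 418.3) / (418156 − 418611) = -0.002637
∂h/∂y = (420.4 − 418.3) / (3235725 − 3236200) = -0.004421
Flow direction (−∇h) has components (+0.002637 E, +0.004421 N).
Azimuth = atan2(E, N) = atan2(+0.002637, +0.004421) = 30.8° ≈ 031°.

031°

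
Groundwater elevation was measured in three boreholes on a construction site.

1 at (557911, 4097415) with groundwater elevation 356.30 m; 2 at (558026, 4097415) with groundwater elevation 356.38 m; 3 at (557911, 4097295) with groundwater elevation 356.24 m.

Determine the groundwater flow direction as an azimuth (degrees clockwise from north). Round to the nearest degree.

∂h/∂x = (356.38 − 356.30) / (558026 − 557911) = +0.0006957
∂h/∂y = (356.24 − 356.30) / (4097295 − 4097415) = +0.0005000
Flow direction (−∇h) has components (-0.0006957 E, -0.0005000 N).
Azimuth = atan2(E, N) = atan2(-0.0006957, -0.0005000) = 234.3° ≈ 234°.

234°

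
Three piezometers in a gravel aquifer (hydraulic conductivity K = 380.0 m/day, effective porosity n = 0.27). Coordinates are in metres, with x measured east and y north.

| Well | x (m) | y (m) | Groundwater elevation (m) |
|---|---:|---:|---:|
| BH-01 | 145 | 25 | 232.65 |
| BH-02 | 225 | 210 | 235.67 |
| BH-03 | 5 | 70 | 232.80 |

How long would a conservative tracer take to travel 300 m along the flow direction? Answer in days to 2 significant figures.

14 days

Differences from BH-01: to BH-02 (Δx, Δy, Δh) = (80, 185, +3.02); to BH-03 = (-140, 45, +0.15).
Solve a·Δx + b·Δy = Δh: det = 80·45 − (-140)·185 = 29500.
∂h/∂x = [(+3.02)·45 − (+0.15)·185] / 29500 = +0.003666
∂h/∂y = [80·(+0.15) − (-140)·(+3.02)] / 29500 = +0.01474
|∇h| = √(0.003666² + 0.01474²) = 0.01519
Seepage velocity v = K·i/n = 380.0 × 0.01519 / 0.27 = 21.38 m/day.
t = 300 / 21.38 = 14.03 days.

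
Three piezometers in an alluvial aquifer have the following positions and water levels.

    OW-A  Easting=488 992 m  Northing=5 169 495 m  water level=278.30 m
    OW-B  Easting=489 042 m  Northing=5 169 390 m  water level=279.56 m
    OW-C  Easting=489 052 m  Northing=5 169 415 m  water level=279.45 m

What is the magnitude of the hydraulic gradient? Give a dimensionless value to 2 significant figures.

0.012

Differences from OW-A: to OW-B (Δx, Δy, Δh) = (50, -105, +1.26); to OW-C = (60, -80, +1.15).
Determinant of the coordinate differences = 50·(-80) − 60·(-105) = 2300.
∂h/∂x = [(+1.26)·(-80) − (+1.15)·(-105)] / 2300 = +0.008674
∂h/∂y = [50·(+1.15) − 60·(+1.26)] / 2300 = -0.007870
|∇h| = √(0.008674² + -0.007870²) = 0.01171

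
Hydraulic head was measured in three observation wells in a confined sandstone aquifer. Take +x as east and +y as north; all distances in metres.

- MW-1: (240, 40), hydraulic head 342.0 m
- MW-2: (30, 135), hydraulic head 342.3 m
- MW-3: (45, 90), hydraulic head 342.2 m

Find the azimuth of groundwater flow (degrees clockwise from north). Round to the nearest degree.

With h = a·x + b·y + c and MW-1 as origin, the differences give:
  (-210)·a + 95·b = +0.3
  (-195)·a + 50·b = +0.2
Eliminate b (×50 and ×95, subtract): 8025·a = -4.00 → a = ∂h/∂x = -0.0004984
Back-substitute: b = ∂h/∂y = +0.002056.
Flow direction (−∇h) has components (+0.0004984 E, -0.002056 N).
Azimuth = atan2(E, N) = atan2(+0.0004984, -0.002056) = 166.4° ≈ 166°.

166°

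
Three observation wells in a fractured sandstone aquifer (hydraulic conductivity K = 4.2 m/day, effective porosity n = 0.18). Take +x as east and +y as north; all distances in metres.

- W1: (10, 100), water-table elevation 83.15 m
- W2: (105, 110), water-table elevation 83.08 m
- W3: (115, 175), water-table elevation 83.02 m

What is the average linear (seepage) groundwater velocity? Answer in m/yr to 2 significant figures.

8.9 m/yr

Three-point gradient (reference W1): Δ to W2 = (95, 10, -0.07), Δ to W3 = (105, 75, -0.13).
∂h/∂x = -0.0006502, ∂h/∂y = -0.0008230 (det = 6075).
|∇h| = √(-0.0006502² + -0.0008230²) = 0.001049
Seepage velocity v = K·i/n = 4.2 × 0.001049 / 0.18 = 0.02448 m/day = 8.941 m/yr.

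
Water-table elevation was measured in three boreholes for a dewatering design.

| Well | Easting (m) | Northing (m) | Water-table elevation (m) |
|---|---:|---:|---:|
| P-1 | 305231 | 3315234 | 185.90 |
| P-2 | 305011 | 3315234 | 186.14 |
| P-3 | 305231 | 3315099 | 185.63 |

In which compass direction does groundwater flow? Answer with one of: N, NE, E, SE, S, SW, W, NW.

∂h/∂x = (186.14 − 185.90) / (305011 − 305231) = -0.001091
∂h/∂y = (185.63 − 185.90) / (3315099 − 3315234) = +0.002000
Flow = −∇h = (+0.001091 east, -0.002000 north), which points southeast.

SE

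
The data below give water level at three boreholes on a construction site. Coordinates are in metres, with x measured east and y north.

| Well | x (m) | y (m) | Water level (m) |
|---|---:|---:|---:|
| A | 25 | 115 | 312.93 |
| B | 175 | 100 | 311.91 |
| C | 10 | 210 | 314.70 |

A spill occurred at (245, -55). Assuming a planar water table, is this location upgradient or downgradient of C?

Three-point gradient (reference A): Δ to B = (150, -15, -1.02), Δ to C = (-15, 95, +1.77).
∂h/∂x = -0.005016, ∂h/∂y = +0.01784 (det = 14025).
Head at (245, -55) = 312.93 + (-0.005016)·(220) + (+0.01784)·(-170) = 308.79 m.
That is lower than the 314.70 m at C, so the point is downgradient.

downgradient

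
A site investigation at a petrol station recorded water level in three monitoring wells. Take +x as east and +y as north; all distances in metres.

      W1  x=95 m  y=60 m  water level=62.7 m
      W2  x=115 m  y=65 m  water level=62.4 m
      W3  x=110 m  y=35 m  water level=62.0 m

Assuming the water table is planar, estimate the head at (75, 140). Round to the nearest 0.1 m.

With h = a·x + b·y + c and W1 as origin, the differences give:
  20·a + 5·b = -0.3
  15·a + (-25)·b = -0.7
Eliminate b (×(-25) and ×5, subtract): -575·a = 11.00 → a = ∂h/∂x = -0.01913
Back-substitute: b = ∂h/∂y = +0.01652.
h(75, 140) = 62.7 + (-0.01913)·(-20) + (+0.01652)·(80) = 62.7 +0.383 +1.322 = 64.404 m.

64.4 m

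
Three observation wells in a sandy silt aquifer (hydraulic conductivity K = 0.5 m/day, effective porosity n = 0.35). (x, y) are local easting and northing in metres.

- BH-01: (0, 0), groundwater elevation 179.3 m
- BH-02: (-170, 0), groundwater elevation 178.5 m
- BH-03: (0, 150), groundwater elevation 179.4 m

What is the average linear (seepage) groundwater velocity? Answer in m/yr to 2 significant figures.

∂h/∂x = (178.5 − 179.3) / (-170 − 0) = +0.004706
∂h/∂y = (179.4 − 179.3) / (150 − 0) = +0.0006667
|∇h| = √(0.004706² + 0.0006667²) = 0.004753
Seepage velocity v = K·i/n = 0.5 × 0.004753 / 0.35 = 0.00679 m/day = 2.48 m/yr.

2.5 m/yr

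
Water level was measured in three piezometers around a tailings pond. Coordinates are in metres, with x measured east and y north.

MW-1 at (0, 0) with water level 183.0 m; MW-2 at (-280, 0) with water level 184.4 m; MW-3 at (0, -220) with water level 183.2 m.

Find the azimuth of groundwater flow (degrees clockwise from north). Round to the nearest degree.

080°

∂h/∂x = (184.4 − 183.0) / (-280 − 0) = -0.005000
∂h/∂y = (183.2 − 183.0) / (-220 − 0) = -0.0009091
Flow direction (−∇h) has components (+0.005000 E, +0.0009091 N).
Azimuth = atan2(E, N) = atan2(+0.005000, +0.0009091) = 79.7° ≈ 080°.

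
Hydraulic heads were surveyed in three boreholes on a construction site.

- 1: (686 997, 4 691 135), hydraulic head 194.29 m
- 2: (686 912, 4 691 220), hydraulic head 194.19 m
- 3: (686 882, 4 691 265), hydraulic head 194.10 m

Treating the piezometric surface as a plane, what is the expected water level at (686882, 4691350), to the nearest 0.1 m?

With h = a·x + b·y + c and 1 as origin, the differences give:
  (-85)·a + 85·b = -0.10
  (-115)·a + 130·b = -0.19
Eliminate b (×130 and ×85, subtract): -1275·a = 3.150 → a = ∂h/∂x = -0.002471
Back-substitute: b = ∂h/∂y = -0.003647.
h(686882, 4691350) = 194.29 + (-0.002471)·(-115) + (-0.003647)·(215) = 194.29 +0.284 -0.784 = 193.790 m.

193.8 m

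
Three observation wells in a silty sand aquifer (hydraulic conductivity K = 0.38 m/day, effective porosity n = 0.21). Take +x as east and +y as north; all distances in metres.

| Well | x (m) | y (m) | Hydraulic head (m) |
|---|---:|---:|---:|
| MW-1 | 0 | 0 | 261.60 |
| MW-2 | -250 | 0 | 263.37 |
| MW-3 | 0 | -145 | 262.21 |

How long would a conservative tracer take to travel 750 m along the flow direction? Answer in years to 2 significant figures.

140 years

∂h/∂x = (263.37 − 261.60) / (-250 − 0) = -0.007080
∂h/∂y = (262.21 − 261.60) / (-145 − 0) = -0.004207
|∇h| = √(-0.007080² + -0.004207²) = 0.008236
Seepage velocity v = K·i/n = 0.38 × 0.008236 / 0.21 = 0.0149 m/day.
t = 750 / 0.0149 = 5.034e+04 days = 138 years.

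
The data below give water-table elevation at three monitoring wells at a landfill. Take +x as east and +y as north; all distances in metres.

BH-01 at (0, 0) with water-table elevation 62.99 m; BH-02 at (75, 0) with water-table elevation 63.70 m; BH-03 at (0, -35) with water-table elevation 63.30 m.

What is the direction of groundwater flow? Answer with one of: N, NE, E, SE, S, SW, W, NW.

NW

∂h/∂x = (63.70 − 62.99) / (75 − 0) = +0.009467
∂h/∂y = (63.30 − 62.99) / (-35 − 0) = -0.008857
Flow = −∇h = (-0.009467 east, +0.008857 north), which points northwest.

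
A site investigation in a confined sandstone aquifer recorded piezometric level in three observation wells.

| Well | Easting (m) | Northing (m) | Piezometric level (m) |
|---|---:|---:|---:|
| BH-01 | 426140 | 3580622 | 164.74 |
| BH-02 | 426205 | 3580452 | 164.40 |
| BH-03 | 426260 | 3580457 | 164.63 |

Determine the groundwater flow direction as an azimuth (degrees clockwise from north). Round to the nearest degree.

228°

Three-point gradient (reference BH-01): Δ to BH-02 = (65, -170, -0.34), Δ to BH-03 = (120, -165, -0.11).
∂h/∂x = +0.003866, ∂h/∂y = +0.003478 (det = 9675).
Flow direction (−∇h) has components (-0.003866 E, -0.003478 N).
Azimuth = atan2(E, N) = atan2(-0.003866, -0.003478) = 228.0° ≈ 228°.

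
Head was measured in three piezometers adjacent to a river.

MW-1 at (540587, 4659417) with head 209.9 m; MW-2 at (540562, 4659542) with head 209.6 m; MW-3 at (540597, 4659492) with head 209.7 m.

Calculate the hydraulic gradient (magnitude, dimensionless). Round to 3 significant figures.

0.00268

Differences from MW-1: to MW-2 (Δx, Δy, Δh) = (-25, 125, -0.3); to MW-3 = (10, 75, -0.2).
Determinant of the coordinate differences = (-25)·75 − 10·125 = -3125.
∂h/∂x = [(-0.3)·75 − (-0.2)·125] / -3125 = -0.0008000
∂h/∂y = [(-25)·(-0.2) − 10·(-0.3)] / -3125 = -0.002560
|∇h| = √(-0.0008000² + -0.002560²) = 0.002682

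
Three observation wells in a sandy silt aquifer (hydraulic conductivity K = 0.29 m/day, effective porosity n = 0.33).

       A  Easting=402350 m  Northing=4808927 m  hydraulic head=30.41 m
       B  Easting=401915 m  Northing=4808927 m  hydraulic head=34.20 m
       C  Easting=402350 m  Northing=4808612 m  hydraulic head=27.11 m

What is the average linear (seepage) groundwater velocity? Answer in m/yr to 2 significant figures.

4.4 m/yr

∂h/∂x = (34.20 − 30.41) / (401915 − 402350) = -0.008713
∂h/∂y = (27.11 − 30.41) / (4808612 − 4808927) = +0.01048
|∇h| = √(-0.008713² + 0.01048²) = 0.01363
Seepage velocity v = K·i/n = 0.29 × 0.01363 / 0.33 = 0.01198 m/day = 4.376 m/yr.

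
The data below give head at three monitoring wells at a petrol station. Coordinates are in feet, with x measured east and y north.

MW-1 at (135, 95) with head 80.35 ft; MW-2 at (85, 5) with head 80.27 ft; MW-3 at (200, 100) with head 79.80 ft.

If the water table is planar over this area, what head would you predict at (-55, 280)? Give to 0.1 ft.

83.1 ft

Differences from MW-1: to MW-2 (Δx, Δy, Δh) = (-50, -90, -0.08); to MW-3 = (65, 5, -0.55).
Solve a·Δx + b·Δy = Δh: det = (-50)·5 − 65·(-90) = 5600.
∂h/∂x = [(-0.08)·5 − (-0.55)·(-90)] / 5600 = -0.008911
∂h/∂y = [(-50)·(-0.55) − 65·(-0.08)] / 5600 = +0.005839
h(-55, 280) = 80.35 + (-0.008911)·(-190) + (+0.005839)·(185) = 80.35 +1.693 +1.080 = 83.123 ft.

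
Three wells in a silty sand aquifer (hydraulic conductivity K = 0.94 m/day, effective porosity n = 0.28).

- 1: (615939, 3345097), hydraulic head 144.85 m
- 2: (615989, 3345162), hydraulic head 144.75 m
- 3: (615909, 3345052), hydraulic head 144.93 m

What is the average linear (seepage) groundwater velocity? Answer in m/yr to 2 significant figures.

Differences from 1: to 2 (Δx, Δy, Δh) = (50, 65, -0.10); to 3 = (-30, -45, +0.08).
Solve a·Δx + b·Δy = Δh: det = 50·(-45) − (-30)·65 = -300.
∂h/∂x = [(-0.10)·(-45) − (+0.08)·65] / -300 = +0.002333
∂h/∂y = [50·(+0.08) − (-30)·(-0.10)] / -300 = -0.003333
|∇h| = √(0.002333² + -0.003333²) = 0.004068
Seepage velocity v = K·i/n = 0.94 × 0.004068 / 0.28 = 0.01366 m/day = 4.989 m/yr.

5.0 m/yr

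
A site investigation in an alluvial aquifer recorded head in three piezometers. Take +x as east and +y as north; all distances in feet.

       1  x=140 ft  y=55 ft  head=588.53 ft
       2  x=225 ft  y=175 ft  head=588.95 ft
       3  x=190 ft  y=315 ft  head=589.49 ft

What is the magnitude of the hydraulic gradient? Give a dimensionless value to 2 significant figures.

0.0038

Three-point gradient (reference 1): Δ to 2 = (85, 120, +0.42), Δ to 3 = (50, 260, +0.96).
∂h/∂x = -0.0003727, ∂h/∂y = +0.003764 (det = 16100).
|∇h| = √(-0.0003727² + 0.003764²) = 0.003782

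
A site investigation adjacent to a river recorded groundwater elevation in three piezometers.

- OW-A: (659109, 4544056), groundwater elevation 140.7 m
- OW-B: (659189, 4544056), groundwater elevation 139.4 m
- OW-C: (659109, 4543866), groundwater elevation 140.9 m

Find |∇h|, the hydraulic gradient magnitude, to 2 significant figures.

0.016

∂h/∂x = (139.4 − 140.7) / (659189 − 659109) = -0.01625
∂h/∂y = (140.9 − 140.7) / (4543866 − 4544056) = -0.001053
|∇h| = √(-0.01625² + -0.001053²) = 0.01628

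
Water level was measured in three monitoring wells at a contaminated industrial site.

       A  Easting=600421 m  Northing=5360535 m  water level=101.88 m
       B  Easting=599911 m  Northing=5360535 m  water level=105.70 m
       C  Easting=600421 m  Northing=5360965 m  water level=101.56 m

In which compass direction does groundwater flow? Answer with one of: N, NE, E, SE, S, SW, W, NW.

E

∂h/∂x = (105.70 − 101.88) / (599911 − 600421) = -0.007490
∂h/∂y = (101.56 − 101.88) / (5360965 − 5360535) = -0.0007442
Flow = −∇h = (+0.007490 east, +0.0007442 north), which points east.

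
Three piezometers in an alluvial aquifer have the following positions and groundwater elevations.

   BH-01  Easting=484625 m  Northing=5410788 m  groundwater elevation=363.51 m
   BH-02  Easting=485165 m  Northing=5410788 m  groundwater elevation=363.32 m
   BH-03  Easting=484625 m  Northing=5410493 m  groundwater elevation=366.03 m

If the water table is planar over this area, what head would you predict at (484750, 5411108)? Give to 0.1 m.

360.7 m

∂h/∂x = (363.32 − 363.51) / (485165 − 484625) = -0.0003519
∂h/∂y = (366.03 − 363.51) / (5410493 − 5410788) = -0.008542
h(484750, 5411108) = 363.51 + (-0.0003519)·(125) + (-0.008542)·(320) = 363.51 -0.044 -2.734 = 360.732 m.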